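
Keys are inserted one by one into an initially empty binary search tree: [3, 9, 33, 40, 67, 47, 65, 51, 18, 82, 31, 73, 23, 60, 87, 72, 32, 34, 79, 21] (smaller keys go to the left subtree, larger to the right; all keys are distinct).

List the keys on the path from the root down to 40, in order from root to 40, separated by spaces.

3 9 33 40

Resulting structure (node: left, right):
  3: L=–, R=9
  9: L=–, R=33
  33: L=18, R=40
  40: L=34, R=67
  67: L=47, R=82
  47: L=–, R=65
  65: L=51, R=–
  51: L=–, R=60
  18: L=–, R=31
  82: L=73, R=87
  31: L=23, R=32
  73: L=72, R=79
  23: L=21, R=–
  60: L=–, R=–
  87: L=–, R=–
  72: L=–, R=–
  32: L=–, R=–
  34: L=–, R=–
  79: L=–, R=–
  21: L=–, R=–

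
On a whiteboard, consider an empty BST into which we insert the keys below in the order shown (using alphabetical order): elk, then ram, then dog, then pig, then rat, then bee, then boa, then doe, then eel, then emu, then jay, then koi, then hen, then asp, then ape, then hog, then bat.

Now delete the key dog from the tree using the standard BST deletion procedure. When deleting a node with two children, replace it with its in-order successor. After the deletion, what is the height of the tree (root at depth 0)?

Insert elk: tree is empty, so elk becomes the root.
Insert ram: ram > elk → go right. Place as right child of elk.
Insert dog: dog < elk → go left. Place as left child of elk.
Insert pig: pig > elk → go right; pig < ram → go left. Place as left child of ram.
Insert rat: rat > elk → go right; rat > ram → go right. Place as right child of ram.
Insert bee: bee < elk → go left; bee < dog → go left. Place as left child of dog.
Insert boa: boa < elk → go left; boa < dog → go left; boa > bee → go right. Place as right child of bee.
Insert doe: doe < elk → go left; doe < dog → go left; doe > bee → go right; doe > boa → go right. Place as right child of boa.
Insert eel: eel < elk → go left; eel > dog → go right. Place as right child of dog.
Insert emu: emu > elk → go right; emu < ram → go left; emu < pig → go left. Place as left child of pig.
Insert jay: jay > elk → go right; jay < ram → go left; jay < pig → go left; jay > emu → go right. Place as right child of emu.
Insert koi: koi > elk → go right; koi < ram → go left; koi < pig → go left; koi > emu → go right; koi > jay → go right. Place as right child of jay.
Insert hen: hen > elk → go right; hen < ram → go left; hen < pig → go left; hen > emu → go right; hen < jay → go left. Place as left child of jay.
Insert asp: asp < elk → go left; asp < dog → go left; asp < bee → go left. Place as left child of bee.
Insert ape: ape < elk → go left; ape < dog → go left; ape < bee → go left; ape < asp → go left. Place as left child of asp.
Insert hog: hog > elk → go right; hog < ram → go left; hog < pig → go left; hog > emu → go right; hog < jay → go left; hog > hen → go right. Place as right child of hen.
Insert bat: bat < elk → go left; bat < dog → go left; bat < bee → go left; bat > asp → go right. Place as right child of asp.

Delete dog (two children — replace with in-order successor).
After deletion, deepest node is hog at depth 6.

6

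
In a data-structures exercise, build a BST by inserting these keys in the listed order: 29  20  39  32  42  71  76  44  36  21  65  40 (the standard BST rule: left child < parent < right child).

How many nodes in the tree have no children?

Insert 29: tree is empty, so 29 becomes the root.
Insert 20: 20 < 29 → go left. Place as left child of 29.
Insert 39: 39 > 29 → go right. Place as right child of 29.
Insert 32: 32 > 29 → go right; 32 < 39 → go left. Place as left child of 39.
Insert 42: 42 > 29 → go right; 42 > 39 → go right. Place as right child of 39.
Insert 71: 71 > 29 → go right; 71 > 39 → go right; 71 > 42 → go right. Place as right child of 42.
Insert 76: 76 > 29 → go right; 76 > 39 → go right; 76 > 42 → go right; 76 > 71 → go right. Place as right child of 71.
Insert 44: 44 > 29 → go right; 44 > 39 → go right; 44 > 42 → go right; 44 < 71 → go left. Place as left child of 71.
Insert 36: 36 > 29 → go right; 36 < 39 → go left; 36 > 32 → go right. Place as right child of 32.
Insert 21: 21 < 29 → go left; 21 > 20 → go right. Place as right child of 20.
Insert 65: 65 > 29 → go right; 65 > 39 → go right; 65 > 42 → go right; 65 < 71 → go left; 65 > 44 → go right. Place as right child of 44.
Insert 40: 40 > 29 → go right; 40 > 39 → go right; 40 < 42 → go left. Place as left child of 42.

Leaves: 21, 36, 40, 65, 76 — 5 in total.

5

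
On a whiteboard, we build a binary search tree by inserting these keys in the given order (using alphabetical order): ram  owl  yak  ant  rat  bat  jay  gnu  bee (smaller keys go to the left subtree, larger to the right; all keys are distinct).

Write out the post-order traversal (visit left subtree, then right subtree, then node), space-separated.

bee gnu jay bat ant owl rat yak ram

Resulting structure (node: left, right):
  ram: L=owl, R=yak
  owl: L=ant, R=–
  yak: L=rat, R=–
  ant: L=–, R=bat
  rat: L=–, R=–
  bat: L=–, R=jay
  jay: L=gnu, R=–
  gnu: L=bee, R=–
  bee: L=–, R=–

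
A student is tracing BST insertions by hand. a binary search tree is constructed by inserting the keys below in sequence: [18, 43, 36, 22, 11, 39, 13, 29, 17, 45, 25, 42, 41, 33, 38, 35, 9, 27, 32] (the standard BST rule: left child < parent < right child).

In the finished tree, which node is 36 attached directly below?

Resulting structure (node: left, right):
  18: L=11, R=43
  43: L=36, R=45
  36: L=22, R=39
  22: L=–, R=29
  11: L=9, R=13
  39: L=38, R=42
  13: L=–, R=17
  29: L=25, R=33
  17: L=–, R=–
  45: L=–, R=–
  25: L=–, R=27
  42: L=41, R=–
  41: L=–, R=–
  33: L=32, R=35
  38: L=–, R=–
  35: L=–, R=–
  9: L=–, R=–
  27: L=–, R=–
  32: L=–, R=–

43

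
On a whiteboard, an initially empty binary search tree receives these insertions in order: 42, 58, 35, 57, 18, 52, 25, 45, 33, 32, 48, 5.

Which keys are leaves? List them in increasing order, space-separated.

5 32 48

Insert 42: tree is empty, so 42 becomes the root.
Insert 58: 58 > 42 → go right. Place as right child of 42.
Insert 35: 35 < 42 → go left. Place as left child of 42.
Insert 57: 57 > 42 → go right; 57 < 58 → go left. Place as left child of 58.
Insert 18: 18 < 42 → go left; 18 < 35 → go left. Place as left child of 35.
Insert 52: 52 > 42 → go right; 52 < 58 → go left; 52 < 57 → go left. Place as left child of 57.
Insert 25: 25 < 42 → go left; 25 < 35 → go left; 25 > 18 → go right. Place as right child of 18.
Insert 45: 45 > 42 → go right; 45 < 58 → go left; 45 < 57 → go left; 45 < 52 → go left. Place as left child of 52.
Insert 33: 33 < 42 → go left; 33 < 35 → go left; 33 > 18 → go right; 33 > 25 → go right. Place as right child of 25.
Insert 32: 32 < 42 → go left; 32 < 35 → go left; 32 > 18 → go right; 32 > 25 → go right; 32 < 33 → go left. Place as left child of 33.
Insert 48: 48 > 42 → go right; 48 < 58 → go left; 48 < 57 → go left; 48 < 52 → go left; 48 > 45 → go right. Place as right child of 45.
Insert 5: 5 < 42 → go left; 5 < 35 → go left; 5 < 18 → go left. Place as left child of 18.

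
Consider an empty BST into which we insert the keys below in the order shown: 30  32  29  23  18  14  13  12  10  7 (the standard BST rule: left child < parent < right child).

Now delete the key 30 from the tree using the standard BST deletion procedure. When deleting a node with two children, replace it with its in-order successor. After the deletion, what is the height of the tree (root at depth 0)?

Insert 30: tree is empty, so 30 becomes the root.
Insert 32: 32 > 30 → go right. Place as right child of 30.
Insert 29: 29 < 30 → go left. Place as left child of 30.
Insert 23: 23 < 30 → go left; 23 < 29 → go left. Place as left child of 29.
Insert 18: 18 < 30 → go left; 18 < 29 → go left; 18 < 23 → go left. Place as left child of 23.
Insert 14: 14 < 30 → go left; 14 < 29 → go left; 14 < 23 → go left; 14 < 18 → go left. Place as left child of 18.
Insert 13: 13 < 30 → go left; 13 < 29 → go left; 13 < 23 → go left; 13 < 18 → go left; 13 < 14 → go left. Place as left child of 14.
Insert 12: 12 < 30 → go left; 12 < 29 → go left; 12 < 23 → go left; 12 < 18 → go left; 12 < 14 → go left; 12 < 13 → go left. Place as left child of 13.
Insert 10: 10 < 30 → go left; 10 < 29 → go left; 10 < 23 → go left; 10 < 18 → go left; 10 < 14 → go left; 10 < 13 → go left; 10 < 12 → go left. Place as left child of 12.
Insert 7: 7 < 30 → go left; 7 < 29 → go left; 7 < 23 → go left; 7 < 18 → go left; 7 < 14 → go left; 7 < 13 → go left; 7 < 12 → go left; 7 < 10 → go left. Place as left child of 10.

Delete 30 (two children — replace with in-order successor).
After deletion, deepest node is 7 at depth 8.

8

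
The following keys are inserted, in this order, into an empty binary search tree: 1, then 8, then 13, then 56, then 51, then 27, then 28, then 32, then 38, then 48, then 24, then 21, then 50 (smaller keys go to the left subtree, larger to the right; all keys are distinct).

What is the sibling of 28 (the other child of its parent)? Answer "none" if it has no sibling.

Resulting structure (node: left, right):
  1: L=–, R=8
  8: L=–, R=13
  13: L=–, R=56
  56: L=51, R=–
  51: L=27, R=–
  27: L=24, R=28
  28: L=–, R=32
  32: L=–, R=38
  38: L=–, R=48
  48: L=–, R=50
  24: L=21, R=–
  21: L=–, R=–
  50: L=–, R=–

28's parent is 27; the other child of 27 is 24.

24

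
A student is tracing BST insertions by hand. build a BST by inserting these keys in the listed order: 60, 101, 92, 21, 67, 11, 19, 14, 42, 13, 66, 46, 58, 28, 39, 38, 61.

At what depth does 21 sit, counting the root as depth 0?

60: root
101: right child of 60 (depth 1)
92: left child of 101 (depth 2)
21: left child of 60 (depth 1)
67: left child of 92 (depth 3)
11: left child of 21 (depth 2)
19: right child of 11 (depth 3)
14: left child of 19 (depth 4)
42: right child of 21 (depth 2)
13: left child of 14 (depth 5)
66: left child of 67 (depth 4)
46: right child of 42 (depth 3)
58: right child of 46 (depth 4)
28: left child of 42 (depth 3)
39: right child of 28 (depth 4)
38: left child of 39 (depth 5)
61: left child of 66 (depth 5)

Path to 21: 60 → 21, which is 1 edge.

1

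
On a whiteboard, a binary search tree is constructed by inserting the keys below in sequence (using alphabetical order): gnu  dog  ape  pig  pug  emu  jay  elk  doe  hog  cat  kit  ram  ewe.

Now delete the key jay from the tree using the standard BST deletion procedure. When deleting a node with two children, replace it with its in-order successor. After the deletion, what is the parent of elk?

Insert gnu: tree is empty, so gnu becomes the root.
Insert dog: dog < gnu → go left. Place as left child of gnu.
Insert ape: ape < gnu → go left; ape < dog → go left. Place as left child of dog.
Insert pig: pig > gnu → go right. Place as right child of gnu.
Insert pug: pug > gnu → go right; pug > pig → go right. Place as right child of pig.
Insert emu: emu < gnu → go left; emu > dog → go right. Place as right child of dog.
Insert jay: jay > gnu → go right; jay < pig → go left. Place as left child of pig.
Insert elk: elk < gnu → go left; elk > dog → go right; elk < emu → go left. Place as left child of emu.
Insert doe: doe < gnu → go left; doe < dog → go left; doe > ape → go right. Place as right child of ape.
Insert hog: hog > gnu → go right; hog < pig → go left; hog < jay → go left. Place as left child of jay.
Insert cat: cat < gnu → go left; cat < dog → go left; cat > ape → go right; cat < doe → go left. Place as left child of doe.
Insert kit: kit > gnu → go right; kit < pig → go left; kit > jay → go right. Place as right child of jay.
Insert ram: ram > gnu → go right; ram > pig → go right; ram > pug → go right. Place as right child of pug.
Insert ewe: ewe < gnu → go left; ewe > dog → go right; ewe > emu → go right. Place as right child of emu.

Delete jay (two children — replace with in-order successor).
After deletion, elk's parent is emu.

emu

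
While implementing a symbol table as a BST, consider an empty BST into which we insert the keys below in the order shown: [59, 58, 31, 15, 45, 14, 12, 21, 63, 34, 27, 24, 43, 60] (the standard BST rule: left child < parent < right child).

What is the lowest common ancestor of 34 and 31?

Resulting structure (node: left, right):
  59: L=58, R=63
  58: L=31, R=–
  31: L=15, R=45
  15: L=14, R=21
  45: L=34, R=–
  14: L=12, R=–
  12: L=–, R=–
  21: L=–, R=27
  63: L=60, R=–
  34: L=–, R=43
  27: L=24, R=–
  24: L=–, R=–
  43: L=–, R=–
  60: L=–, R=–

Path to 34: 59 → 58 → 31 → 45 → 34
Path to 31: 59 → 58 → 31
31 lies on both paths and is an ancestor of the other node.

31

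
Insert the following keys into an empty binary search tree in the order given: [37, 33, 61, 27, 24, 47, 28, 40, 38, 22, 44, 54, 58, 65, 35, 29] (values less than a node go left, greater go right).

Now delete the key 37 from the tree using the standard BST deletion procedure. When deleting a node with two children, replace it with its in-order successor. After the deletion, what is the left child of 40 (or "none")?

none

Resulting structure (node: left, right):
  37: L=33, R=61
  33: L=27, R=35
  61: L=47, R=65
  27: L=24, R=28
  24: L=22, R=–
  47: L=40, R=54
  28: L=–, R=29
  40: L=38, R=44
  38: L=–, R=–
  22: L=–, R=–
  44: L=–, R=–
  54: L=–, R=58
  58: L=–, R=–
  65: L=–, R=–
  35: L=–, R=–
  29: L=–, R=–

Delete 37 (two children — replace with in-order successor).
After deletion, 40's left child: none.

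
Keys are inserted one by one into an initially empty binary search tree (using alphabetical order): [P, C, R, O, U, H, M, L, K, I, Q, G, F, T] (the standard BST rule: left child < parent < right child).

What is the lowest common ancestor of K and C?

C

P: root
C: left child of P (depth 1)
R: right child of P (depth 1)
O: right child of C (depth 2)
U: right child of R (depth 2)
H: left child of O (depth 3)
M: right child of H (depth 4)
L: left child of M (depth 5)
K: left child of L (depth 6)
I: left child of K (depth 7)
Q: left child of R (depth 2)
G: left child of H (depth 4)
F: left child of G (depth 5)
T: left child of U (depth 3)

Path to K: P → C → O → H → M → L → K
Path to C: P → C
C lies on both paths and is an ancestor of the other node.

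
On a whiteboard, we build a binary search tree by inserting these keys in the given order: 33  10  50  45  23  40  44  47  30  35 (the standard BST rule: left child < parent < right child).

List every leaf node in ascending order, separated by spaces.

30 35 44 47

Insert 33: tree is empty, so 33 becomes the root.
Insert 10: 10 < 33 → go left. Place as left child of 33.
Insert 50: 50 > 33 → go right. Place as right child of 33.
Insert 45: 45 > 33 → go right; 45 < 50 → go left. Place as left child of 50.
Insert 23: 23 < 33 → go left; 23 > 10 → go right. Place as right child of 10.
Insert 40: 40 > 33 → go right; 40 < 50 → go left; 40 < 45 → go left. Place as left child of 45.
Insert 44: 44 > 33 → go right; 44 < 50 → go left; 44 < 45 → go left; 44 > 40 → go right. Place as right child of 40.
Insert 47: 47 > 33 → go right; 47 < 50 → go left; 47 > 45 → go right. Place as right child of 45.
Insert 30: 30 < 33 → go left; 30 > 10 → go right; 30 > 23 → go right. Place as right child of 23.
Insert 35: 35 > 33 → go right; 35 < 50 → go left; 35 < 45 → go left; 35 < 40 → go left. Place as left child of 40.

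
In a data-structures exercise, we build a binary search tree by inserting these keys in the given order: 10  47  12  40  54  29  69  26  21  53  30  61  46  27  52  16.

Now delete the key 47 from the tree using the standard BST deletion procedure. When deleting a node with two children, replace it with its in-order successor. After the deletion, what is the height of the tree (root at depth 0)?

7

Resulting structure (node: left, right):
  10: L=–, R=47
  47: L=12, R=54
  12: L=–, R=40
  40: L=29, R=46
  54: L=53, R=69
  29: L=26, R=30
  69: L=61, R=–
  26: L=21, R=27
  21: L=16, R=–
  53: L=52, R=–
  30: L=–, R=–
  61: L=–, R=–
  46: L=–, R=–
  27: L=–, R=–
  52: L=–, R=–
  16: L=–, R=–

Delete 47 (two children — replace with in-order successor).
After deletion, deepest node is 16 at depth 7.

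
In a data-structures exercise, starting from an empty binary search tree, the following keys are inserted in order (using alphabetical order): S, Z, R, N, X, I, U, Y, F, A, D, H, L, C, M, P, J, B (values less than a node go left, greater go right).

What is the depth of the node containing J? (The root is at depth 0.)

Resulting structure (node: left, right):
  S: L=R, R=Z
  Z: L=X, R=–
  R: L=N, R=–
  N: L=I, R=P
  X: L=U, R=Y
  I: L=F, R=L
  U: L=–, R=–
  Y: L=–, R=–
  F: L=A, R=H
  A: L=–, R=D
  D: L=C, R=–
  H: L=–, R=–
  L: L=J, R=M
  C: L=B, R=–
  M: L=–, R=–
  P: L=–, R=–
  J: L=–, R=–
  B: L=–, R=–

Path to J: S → R → N → I → L → J, which is 5 edges.

5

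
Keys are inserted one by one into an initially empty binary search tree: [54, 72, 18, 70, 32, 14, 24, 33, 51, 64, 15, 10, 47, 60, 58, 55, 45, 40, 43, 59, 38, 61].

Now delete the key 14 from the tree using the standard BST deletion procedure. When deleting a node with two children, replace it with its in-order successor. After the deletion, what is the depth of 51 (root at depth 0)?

4

Resulting structure (node: left, right):
  54: L=18, R=72
  72: L=70, R=–
  18: L=14, R=32
  70: L=64, R=–
  32: L=24, R=33
  14: L=10, R=15
  24: L=–, R=–
  33: L=–, R=51
  51: L=47, R=–
  64: L=60, R=–
  15: L=–, R=–
  10: L=–, R=–
  47: L=45, R=–
  60: L=58, R=61
  58: L=55, R=59
  55: L=–, R=–
  45: L=40, R=–
  40: L=38, R=43
  43: L=–, R=–
  59: L=–, R=–
  38: L=–, R=–
  61: L=–, R=–

Delete 14 (two children — replace with in-order successor).
After deletion, path to 51: 54 → 18 → 32 → 33 → 51.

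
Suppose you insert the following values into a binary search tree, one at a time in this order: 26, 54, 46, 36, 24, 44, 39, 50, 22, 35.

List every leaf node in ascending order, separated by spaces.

Resulting structure (node: left, right):
  26: L=24, R=54
  54: L=46, R=–
  46: L=36, R=50
  36: L=35, R=44
  24: L=22, R=–
  44: L=39, R=–
  39: L=–, R=–
  50: L=–, R=–
  22: L=–, R=–
  35: L=–, R=–

22 35 39 50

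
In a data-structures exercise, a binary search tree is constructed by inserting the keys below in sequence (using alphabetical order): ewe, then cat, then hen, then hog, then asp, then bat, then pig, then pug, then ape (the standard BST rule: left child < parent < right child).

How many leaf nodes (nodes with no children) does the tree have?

ewe: root
cat: left child of ewe (depth 1)
hen: right child of ewe (depth 1)
hog: right child of hen (depth 2)
asp: left child of cat (depth 2)
bat: right child of asp (depth 3)
pig: right child of hog (depth 3)
pug: right child of pig (depth 4)
ape: left child of asp (depth 3)

Leaves: ape, bat, pug — 3 in total.

3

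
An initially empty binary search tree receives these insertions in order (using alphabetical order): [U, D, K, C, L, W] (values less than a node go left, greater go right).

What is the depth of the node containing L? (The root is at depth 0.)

3

Insert U: tree is empty, so U becomes the root.
Insert D: D < U → go left. Place as left child of U.
Insert K: K < U → go left; K > D → go right. Place as right child of D.
Insert C: C < U → go left; C < D → go left. Place as left child of D.
Insert L: L < U → go left; L > D → go right; L > K → go right. Place as right child of K.
Insert W: W > U → go right. Place as right child of U.

Path to L: U → D → K → L, which is 3 edges.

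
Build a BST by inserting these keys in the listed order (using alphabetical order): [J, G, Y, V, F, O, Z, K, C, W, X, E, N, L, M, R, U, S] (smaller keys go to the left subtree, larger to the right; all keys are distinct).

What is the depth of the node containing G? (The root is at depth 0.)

1

J: root
G: left child of J (depth 1)
Y: right child of J (depth 1)
V: left child of Y (depth 2)
F: left child of G (depth 2)
O: left child of V (depth 3)
Z: right child of Y (depth 2)
K: left child of O (depth 4)
C: left child of F (depth 3)
W: right child of V (depth 3)
X: right child of W (depth 4)
E: right child of C (depth 4)
N: right child of K (depth 5)
L: left child of N (depth 6)
M: right child of L (depth 7)
R: right child of O (depth 4)
U: right child of R (depth 5)
S: left child of U (depth 6)

Path to G: J → G, which is 1 edge.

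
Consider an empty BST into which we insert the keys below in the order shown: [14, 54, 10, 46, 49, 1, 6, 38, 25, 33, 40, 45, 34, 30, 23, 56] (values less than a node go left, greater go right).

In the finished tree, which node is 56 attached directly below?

54

14: root
54: right child of 14 (depth 1)
10: left child of 14 (depth 1)
46: left child of 54 (depth 2)
49: right child of 46 (depth 3)
1: left child of 10 (depth 2)
6: right child of 1 (depth 3)
38: left child of 46 (depth 3)
25: left child of 38 (depth 4)
33: right child of 25 (depth 5)
40: right child of 38 (depth 4)
45: right child of 40 (depth 5)
34: right child of 33 (depth 6)
30: left child of 33 (depth 6)
23: left child of 25 (depth 5)
56: right child of 54 (depth 2)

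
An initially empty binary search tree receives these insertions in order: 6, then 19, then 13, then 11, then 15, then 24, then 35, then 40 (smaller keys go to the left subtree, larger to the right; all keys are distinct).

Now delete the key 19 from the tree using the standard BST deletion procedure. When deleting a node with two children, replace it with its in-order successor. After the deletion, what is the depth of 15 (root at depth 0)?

Insert 6: tree is empty, so 6 becomes the root.
Insert 19: 19 > 6 → go right. Place as right child of 6.
Insert 13: 13 > 6 → go right; 13 < 19 → go left. Place as left child of 19.
Insert 11: 11 > 6 → go right; 11 < 19 → go left; 11 < 13 → go left. Place as left child of 13.
Insert 15: 15 > 6 → go right; 15 < 19 → go left; 15 > 13 → go right. Place as right child of 13.
Insert 24: 24 > 6 → go right; 24 > 19 → go right. Place as right child of 19.
Insert 35: 35 > 6 → go right; 35 > 19 → go right; 35 > 24 → go right. Place as right child of 24.
Insert 40: 40 > 6 → go right; 40 > 19 → go right; 40 > 24 → go right; 40 > 35 → go right. Place as right child of 35.

Delete 19 (two children — replace with in-order successor).
After deletion, path to 15: 6 → 24 → 13 → 15.

3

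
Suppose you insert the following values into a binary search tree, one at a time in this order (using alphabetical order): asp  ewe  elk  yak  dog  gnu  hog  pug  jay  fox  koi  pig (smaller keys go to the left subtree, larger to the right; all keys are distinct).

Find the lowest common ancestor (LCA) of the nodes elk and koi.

asp: root
ewe: right child of asp (depth 1)
elk: left child of ewe (depth 2)
yak: right child of ewe (depth 2)
dog: left child of elk (depth 3)
gnu: left child of yak (depth 3)
hog: right child of gnu (depth 4)
pug: right child of hog (depth 5)
jay: left child of pug (depth 6)
fox: left child of gnu (depth 4)
koi: right child of jay (depth 7)
pig: right child of koi (depth 8)

Path to elk: asp → ewe → elk
Path to koi: asp → ewe → yak → gnu → hog → pug → jay → koi
The paths share a prefix ending at ewe, then split left and right.

ewe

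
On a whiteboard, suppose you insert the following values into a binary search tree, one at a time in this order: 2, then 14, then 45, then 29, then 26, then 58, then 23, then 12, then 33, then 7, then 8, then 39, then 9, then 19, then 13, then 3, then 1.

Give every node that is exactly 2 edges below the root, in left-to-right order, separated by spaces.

Insert 2: tree is empty, so 2 becomes the root.
Insert 14: 14 > 2 → go right. Place as right child of 2.
Insert 45: 45 > 2 → go right; 45 > 14 → go right. Place as right child of 14.
Insert 29: 29 > 2 → go right; 29 > 14 → go right; 29 < 45 → go left. Place as left child of 45.
Insert 26: 26 > 2 → go right; 26 > 14 → go right; 26 < 45 → go left; 26 < 29 → go left. Place as left child of 29.
Insert 58: 58 > 2 → go right; 58 > 14 → go right; 58 > 45 → go right. Place as right child of 45.
Insert 23: 23 > 2 → go right; 23 > 14 → go right; 23 < 45 → go left; 23 < 29 → go left; 23 < 26 → go left. Place as left child of 26.
Insert 12: 12 > 2 → go right; 12 < 14 → go left. Place as left child of 14.
Insert 33: 33 > 2 → go right; 33 > 14 → go right; 33 < 45 → go left; 33 > 29 → go right. Place as right child of 29.
Insert 7: 7 > 2 → go right; 7 < 14 → go left; 7 < 12 → go left. Place as left child of 12.
Insert 8: 8 > 2 → go right; 8 < 14 → go left; 8 < 12 → go left; 8 > 7 → go right. Place as right child of 7.
Insert 39: 39 > 2 → go right; 39 > 14 → go right; 39 < 45 → go left; 39 > 29 → go right; 39 > 33 → go right. Place as right child of 33.
Insert 9: 9 > 2 → go right; 9 < 14 → go left; 9 < 12 → go left; 9 > 7 → go right; 9 > 8 → go right. Place as right child of 8.
Insert 19: 19 > 2 → go right; 19 > 14 → go right; 19 < 45 → go left; 19 < 29 → go left; 19 < 26 → go left; 19 < 23 → go left. Place as left child of 23.
Insert 13: 13 > 2 → go right; 13 < 14 → go left; 13 > 12 → go right. Place as right child of 12.
Insert 3: 3 > 2 → go right; 3 < 14 → go left; 3 < 12 → go left; 3 < 7 → go left. Place as left child of 7.
Insert 1: 1 < 2 → go left. Place as left child of 2.

12 45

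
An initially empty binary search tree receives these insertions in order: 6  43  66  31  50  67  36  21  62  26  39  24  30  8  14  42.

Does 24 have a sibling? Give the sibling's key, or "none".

Insert 6: tree is empty, so 6 becomes the root.
Insert 43: 43 > 6 → go right. Place as right child of 6.
Insert 66: 66 > 6 → go right; 66 > 43 → go right. Place as right child of 43.
Insert 31: 31 > 6 → go right; 31 < 43 → go left. Place as left child of 43.
Insert 50: 50 > 6 → go right; 50 > 43 → go right; 50 < 66 → go left. Place as left child of 66.
Insert 67: 67 > 6 → go right; 67 > 43 → go right; 67 > 66 → go right. Place as right child of 66.
Insert 36: 36 > 6 → go right; 36 < 43 → go left; 36 > 31 → go right. Place as right child of 31.
Insert 21: 21 > 6 → go right; 21 < 43 → go left; 21 < 31 → go left. Place as left child of 31.
Insert 62: 62 > 6 → go right; 62 > 43 → go right; 62 < 66 → go left; 62 > 50 → go right. Place as right child of 50.
Insert 26: 26 > 6 → go right; 26 < 43 → go left; 26 < 31 → go left; 26 > 21 → go right. Place as right child of 21.
Insert 39: 39 > 6 → go right; 39 < 43 → go left; 39 > 31 → go right; 39 > 36 → go right. Place as right child of 36.
Insert 24: 24 > 6 → go right; 24 < 43 → go left; 24 < 31 → go left; 24 > 21 → go right; 24 < 26 → go left. Place as left child of 26.
Insert 30: 30 > 6 → go right; 30 < 43 → go left; 30 < 31 → go left; 30 > 21 → go right; 30 > 26 → go right. Place as right child of 26.
Insert 8: 8 > 6 → go right; 8 < 43 → go left; 8 < 31 → go left; 8 < 21 → go left. Place as left child of 21.
Insert 14: 14 > 6 → go right; 14 < 43 → go left; 14 < 31 → go left; 14 < 21 → go left; 14 > 8 → go right. Place as right child of 8.
Insert 42: 42 > 6 → go right; 42 < 43 → go left; 42 > 31 → go right; 42 > 36 → go right; 42 > 39 → go right. Place as right child of 39.

24's parent is 26; the other child of 26 is 30.

30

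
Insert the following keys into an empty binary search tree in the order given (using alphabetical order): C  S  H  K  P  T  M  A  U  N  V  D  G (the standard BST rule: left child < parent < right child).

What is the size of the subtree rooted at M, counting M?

2

C: root
S: right child of C (depth 1)
H: left child of S (depth 2)
K: right child of H (depth 3)
P: right child of K (depth 4)
T: right child of S (depth 2)
M: left child of P (depth 5)
A: left child of C (depth 1)
U: right child of T (depth 3)
N: right child of M (depth 6)
V: right child of U (depth 4)
D: left child of H (depth 3)
G: right child of D (depth 4)

Subtree rooted at M contains: M, N — 2 nodes.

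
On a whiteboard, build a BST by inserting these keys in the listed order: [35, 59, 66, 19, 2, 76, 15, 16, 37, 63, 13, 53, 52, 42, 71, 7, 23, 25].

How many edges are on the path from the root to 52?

4

35: root
59: right child of 35 (depth 1)
66: right child of 59 (depth 2)
19: left child of 35 (depth 1)
2: left child of 19 (depth 2)
76: right child of 66 (depth 3)
15: right child of 2 (depth 3)
16: right child of 15 (depth 4)
37: left child of 59 (depth 2)
63: left child of 66 (depth 3)
13: left child of 15 (depth 4)
53: right child of 37 (depth 3)
52: left child of 53 (depth 4)
42: left child of 52 (depth 5)
71: left child of 76 (depth 4)
7: left child of 13 (depth 5)
23: right child of 19 (depth 2)
25: right child of 23 (depth 3)

Path to 52: 35 → 59 → 37 → 53 → 52, which is 4 edges.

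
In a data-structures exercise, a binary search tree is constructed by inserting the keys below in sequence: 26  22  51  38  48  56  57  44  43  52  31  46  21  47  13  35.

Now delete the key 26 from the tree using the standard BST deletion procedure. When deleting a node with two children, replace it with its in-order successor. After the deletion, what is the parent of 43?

44

Resulting structure (node: left, right):
  26: L=22, R=51
  22: L=21, R=–
  51: L=38, R=56
  38: L=31, R=48
  48: L=44, R=–
  56: L=52, R=57
  57: L=–, R=–
  44: L=43, R=46
  43: L=–, R=–
  52: L=–, R=–
  31: L=–, R=35
  46: L=–, R=47
  21: L=13, R=–
  47: L=–, R=–
  13: L=–, R=–
  35: L=–, R=–

Delete 26 (two children — replace with in-order successor).
After deletion, 43's parent is 44.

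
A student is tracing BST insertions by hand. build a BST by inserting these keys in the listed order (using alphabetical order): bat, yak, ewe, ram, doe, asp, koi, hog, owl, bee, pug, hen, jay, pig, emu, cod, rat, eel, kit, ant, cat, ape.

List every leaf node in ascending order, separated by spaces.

Insert bat: tree is empty, so bat becomes the root.
Insert yak: yak > bat → go right. Place as right child of bat.
Insert ewe: ewe > bat → go right; ewe < yak → go left. Place as left child of yak.
Insert ram: ram > bat → go right; ram < yak → go left; ram > ewe → go right. Place as right child of ewe.
Insert doe: doe > bat → go right; doe < yak → go left; doe < ewe → go left. Place as left child of ewe.
Insert asp: asp < bat → go left. Place as left child of bat.
Insert koi: koi > bat → go right; koi < yak → go left; koi > ewe → go right; koi < ram → go left. Place as left child of ram.
Insert hog: hog > bat → go right; hog < yak → go left; hog > ewe → go right; hog < ram → go left; hog < koi → go left. Place as left child of koi.
Insert owl: owl > bat → go right; owl < yak → go left; owl > ewe → go right; owl < ram → go left; owl > koi → go right. Place as right child of koi.
Insert bee: bee > bat → go right; bee < yak → go left; bee < ewe → go left; bee < doe → go left. Place as left child of doe.
Insert pug: pug > bat → go right; pug < yak → go left; pug > ewe → go right; pug < ram → go left; pug > koi → go right; pug > owl → go right. Place as right child of owl.
Insert hen: hen > bat → go right; hen < yak → go left; hen > ewe → go right; hen < ram → go left; hen < koi → go left; hen < hog → go left. Place as left child of hog.
Insert jay: jay > bat → go right; jay < yak → go left; jay > ewe → go right; jay < ram → go left; jay < koi → go left; jay > hog → go right. Place as right child of hog.
Insert pig: pig > bat → go right; pig < yak → go left; pig > ewe → go right; pig < ram → go left; pig > koi → go right; pig > owl → go right; pig < pug → go left. Place as left child of pug.
Insert emu: emu > bat → go right; emu < yak → go left; emu < ewe → go left; emu > doe → go right. Place as right child of doe.
Insert cod: cod > bat → go right; cod < yak → go left; cod < ewe → go left; cod < doe → go left; cod > bee → go right. Place as right child of bee.
Insert rat: rat > bat → go right; rat < yak → go left; rat > ewe → go right; rat > ram → go right. Place as right child of ram.
Insert eel: eel > bat → go right; eel < yak → go left; eel < ewe → go left; eel > doe → go right; eel < emu → go left. Place as left child of emu.
Insert kit: kit > bat → go right; kit < yak → go left; kit > ewe → go right; kit < ram → go left; kit < koi → go left; kit > hog → go right; kit > jay → go right. Place as right child of jay.
Insert ant: ant < bat → go left; ant < asp → go left. Place as left child of asp.
Insert cat: cat > bat → go right; cat < yak → go left; cat < ewe → go left; cat < doe → go left; cat > bee → go right; cat < cod → go left. Place as left child of cod.
Insert ape: ape < bat → go left; ape < asp → go left; ape > ant → go right. Place as right child of ant.

ape cat eel hen kit pig rat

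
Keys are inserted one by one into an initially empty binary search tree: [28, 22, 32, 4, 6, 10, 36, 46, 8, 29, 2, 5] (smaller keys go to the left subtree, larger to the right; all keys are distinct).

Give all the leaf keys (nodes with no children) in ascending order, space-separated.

2 5 8 29 46

Insert 28: tree is empty, so 28 becomes the root.
Insert 22: 22 < 28 → go left. Place as left child of 28.
Insert 32: 32 > 28 → go right. Place as right child of 28.
Insert 4: 4 < 28 → go left; 4 < 22 → go left. Place as left child of 22.
Insert 6: 6 < 28 → go left; 6 < 22 → go left; 6 > 4 → go right. Place as right child of 4.
Insert 10: 10 < 28 → go left; 10 < 22 → go left; 10 > 4 → go right; 10 > 6 → go right. Place as right child of 6.
Insert 36: 36 > 28 → go right; 36 > 32 → go right. Place as right child of 32.
Insert 46: 46 > 28 → go right; 46 > 32 → go right; 46 > 36 → go right. Place as right child of 36.
Insert 8: 8 < 28 → go left; 8 < 22 → go left; 8 > 4 → go right; 8 > 6 → go right; 8 < 10 → go left. Place as left child of 10.
Insert 29: 29 > 28 → go right; 29 < 32 → go left. Place as left child of 32.
Insert 2: 2 < 28 → go left; 2 < 22 → go left; 2 < 4 → go left. Place as left child of 4.
Insert 5: 5 < 28 → go left; 5 < 22 → go left; 5 > 4 → go right; 5 < 6 → go left. Place as left child of 6.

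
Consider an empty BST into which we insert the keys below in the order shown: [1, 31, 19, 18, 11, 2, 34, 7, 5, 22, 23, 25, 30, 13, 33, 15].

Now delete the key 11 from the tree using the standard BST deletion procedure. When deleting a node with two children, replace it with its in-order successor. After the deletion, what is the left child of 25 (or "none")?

1: root
31: right child of 1 (depth 1)
19: left child of 31 (depth 2)
18: left child of 19 (depth 3)
11: left child of 18 (depth 4)
2: left child of 11 (depth 5)
34: right child of 31 (depth 2)
7: right child of 2 (depth 6)
5: left child of 7 (depth 7)
22: right child of 19 (depth 3)
23: right child of 22 (depth 4)
25: right child of 23 (depth 5)
30: right child of 25 (depth 6)
13: right child of 11 (depth 5)
33: left child of 34 (depth 3)
15: right child of 13 (depth 6)

Delete 11 (two children — replace with in-order successor).
After deletion, 25's left child: none.

none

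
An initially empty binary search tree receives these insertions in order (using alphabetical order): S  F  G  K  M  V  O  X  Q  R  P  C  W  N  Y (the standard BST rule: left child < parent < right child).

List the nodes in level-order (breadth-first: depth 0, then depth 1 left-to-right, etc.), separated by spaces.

S: root
F: left child of S (depth 1)
G: right child of F (depth 2)
K: right child of G (depth 3)
M: right child of K (depth 4)
V: right child of S (depth 1)
O: right child of M (depth 5)
X: right child of V (depth 2)
Q: right child of O (depth 6)
R: right child of Q (depth 7)
P: left child of Q (depth 7)
C: left child of F (depth 2)
W: left child of X (depth 3)
N: left child of O (depth 6)
Y: right child of X (depth 3)

S F V C G X K W Y M O N Q P R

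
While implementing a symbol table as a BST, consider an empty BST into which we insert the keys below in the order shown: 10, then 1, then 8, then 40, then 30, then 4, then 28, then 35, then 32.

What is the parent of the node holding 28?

30

Resulting structure (node: left, right):
  10: L=1, R=40
  1: L=–, R=8
  8: L=4, R=–
  40: L=30, R=–
  30: L=28, R=35
  4: L=–, R=–
  28: L=–, R=–
  35: L=32, R=–
  32: L=–, R=–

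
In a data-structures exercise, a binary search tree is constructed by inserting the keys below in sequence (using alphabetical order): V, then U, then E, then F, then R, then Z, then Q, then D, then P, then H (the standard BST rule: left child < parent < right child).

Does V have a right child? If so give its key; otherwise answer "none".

Insert V: tree is empty, so V becomes the root.
Insert U: U < V → go left. Place as left child of V.
Insert E: E < V → go left; E < U → go left. Place as left child of U.
Insert F: F < V → go left; F < U → go left; F > E → go right. Place as right child of E.
Insert R: R < V → go left; R < U → go left; R > E → go right; R > F → go right. Place as right child of F.
Insert Z: Z > V → go right. Place as right child of V.
Insert Q: Q < V → go left; Q < U → go left; Q > E → go right; Q > F → go right; Q < R → go left. Place as left child of R.
Insert D: D < V → go left; D < U → go left; D < E → go left. Place as left child of E.
Insert P: P < V → go left; P < U → go left; P > E → go right; P > F → go right; P < R → go left; P < Q → go left. Place as left child of Q.
Insert H: H < V → go left; H < U → go left; H > E → go right; H > F → go right; H < R → go left; H < Q → go left; H < P → go left. Place as left child of P.

Z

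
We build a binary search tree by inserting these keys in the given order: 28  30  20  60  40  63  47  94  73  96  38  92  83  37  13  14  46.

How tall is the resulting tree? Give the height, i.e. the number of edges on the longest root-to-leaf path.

7

Insert 28: tree is empty, so 28 becomes the root.
Insert 30: 30 > 28 → go right. Place as right child of 28.
Insert 20: 20 < 28 → go left. Place as left child of 28.
Insert 60: 60 > 28 → go right; 60 > 30 → go right. Place as right child of 30.
Insert 40: 40 > 28 → go right; 40 > 30 → go right; 40 < 60 → go left. Place as left child of 60.
Insert 63: 63 > 28 → go right; 63 > 30 → go right; 63 > 60 → go right. Place as right child of 60.
Insert 47: 47 > 28 → go right; 47 > 30 → go right; 47 < 60 → go left; 47 > 40 → go right. Place as right child of 40.
Insert 94: 94 > 28 → go right; 94 > 30 → go right; 94 > 60 → go right; 94 > 63 → go right. Place as right child of 63.
Insert 73: 73 > 28 → go right; 73 > 30 → go right; 73 > 60 → go right; 73 > 63 → go right; 73 < 94 → go left. Place as left child of 94.
Insert 96: 96 > 28 → go right; 96 > 30 → go right; 96 > 60 → go right; 96 > 63 → go right; 96 > 94 → go right. Place as right child of 94.
Insert 38: 38 > 28 → go right; 38 > 30 → go right; 38 < 60 → go left; 38 < 40 → go left. Place as left child of 40.
Insert 92: 92 > 28 → go right; 92 > 30 → go right; 92 > 60 → go right; 92 > 63 → go right; 92 < 94 → go left; 92 > 73 → go right. Place as right child of 73.
Insert 83: 83 > 28 → go right; 83 > 30 → go right; 83 > 60 → go right; 83 > 63 → go right; 83 < 94 → go left; 83 > 73 → go right; 83 < 92 → go left. Place as left child of 92.
Insert 37: 37 > 28 → go right; 37 > 30 → go right; 37 < 60 → go left; 37 < 40 → go left; 37 < 38 → go left. Place as left child of 38.
Insert 13: 13 < 28 → go left; 13 < 20 → go left. Place as left child of 20.
Insert 14: 14 < 28 → go left; 14 < 20 → go left; 14 > 13 → go right. Place as right child of 13.
Insert 46: 46 > 28 → go right; 46 > 30 → go right; 46 < 60 → go left; 46 > 40 → go right; 46 < 47 → go left. Place as left child of 47.

The deepest node is 83 at depth 7.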